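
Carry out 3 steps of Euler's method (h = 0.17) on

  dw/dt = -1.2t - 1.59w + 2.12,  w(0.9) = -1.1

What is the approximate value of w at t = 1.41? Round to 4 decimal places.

Euler: w_{n+1} = w_n + h·f(t_n, w_n).
t=0.900000, w=-1.100000: f=2.789000 → w ← -1.100000 + 0.17·2.789000 = -0.625870
t=1.070000, w=-0.625870: f=1.831133 → w ← -0.625870 + 0.17·1.831133 = -0.314577
t=1.240000, w=-0.314577: f=1.132178 → w ← -0.314577 + 0.17·1.132178 = -0.122107
w(1.41) ≈ -0.1221

-0.1221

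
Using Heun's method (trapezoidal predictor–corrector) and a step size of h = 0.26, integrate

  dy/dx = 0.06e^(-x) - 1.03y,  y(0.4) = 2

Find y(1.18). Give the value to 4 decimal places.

0.9201

Heun: k1 = f(x_n, y_n); k2 = f(x_n + h, y_n + h·k1); y_{n+1} = y_n + (h/2)·(k1 + k2).
x=0.400000, y=2.000000:
  k1 = f(0.400000, 2.000000) = -2.019781
  k2 = f(0.660000, 1.474857) = -1.488092
  y ← 2.000000 + (0.26/2)·(-2.019781 + (-1.488092)) = 1.543977
x=0.660000, y=1.543977:
  k1 = f(0.660000, 1.543977) = -1.559285
  k2 = f(0.920000, 1.138563) = -1.148808
  y ← 1.543977 + (0.26/2)·(-1.559285 + (-1.148808)) = 1.191924
x=0.920000, y=1.191924:
  k1 = f(0.920000, 1.191924) = -1.203771
  k2 = f(1.180000, 0.878944) = -0.886876
  y ← 1.191924 + (0.26/2)·(-1.203771 + (-0.886876)) = 0.920140
y(1.18) ≈ 0.9201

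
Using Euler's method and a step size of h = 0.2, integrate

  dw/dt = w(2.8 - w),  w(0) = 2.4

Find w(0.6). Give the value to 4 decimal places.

2.7539

Euler: w_{n+1} = w_n + h·f(t_n, w_n).
t=0.000000, w=2.400000: f=0.960000 → w ← 2.400000 + 0.2·0.960000 = 2.592000
t=0.200000, w=2.592000: f=0.539136 → w ← 2.592000 + 0.2·0.539136 = 2.699827
t=0.400000, w=2.699827: f=0.270449 → w ← 2.699827 + 0.2·0.270449 = 2.753917
w(0.6) ≈ 2.7539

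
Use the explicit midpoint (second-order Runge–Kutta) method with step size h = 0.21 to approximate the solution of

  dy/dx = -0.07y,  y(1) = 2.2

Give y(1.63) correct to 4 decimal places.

Midpoint: k1 = f(x_n, y_n); k2 = f(x_n + h/2, y_n + (h/2)·k1); y_{n+1} = y_n + h·k2.
x=1.000000, y=2.200000:
  k1 = f(1.000000, 2.200000) = -0.154000
  k2 = f(1.105000, 2.183830) = -0.152868
  y ← 2.200000 + 0.21·(-0.152868) = 2.167898
x=1.210000, y=2.167898:
  k1 = f(1.210000, 2.167898) = -0.151753
  k2 = f(1.315000, 2.151964) = -0.150637
  y ← 2.167898 + 0.21·(-0.150637) = 2.136264
x=1.420000, y=2.136264:
  k1 = f(1.420000, 2.136264) = -0.149538
  k2 = f(1.525000, 2.120562) = -0.148439
  y ← 2.136264 + 0.21·(-0.148439) = 2.105092
y(1.63) ≈ 2.1051

2.1051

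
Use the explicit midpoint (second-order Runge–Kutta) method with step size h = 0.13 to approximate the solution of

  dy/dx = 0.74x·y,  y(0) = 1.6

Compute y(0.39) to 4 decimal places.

Midpoint: k1 = f(x_n, y_n); k2 = f(x_n + h/2, y_n + (h/2)·k1); y_{n+1} = y_n + h·k2.
x=0.000000, y=1.600000:
  k1 = f(0.000000, 1.600000) = 0.000000
  k2 = f(0.065000, 1.600000) = 0.076960
  y ← 1.600000 + 0.13·0.076960 = 1.610005
x=0.130000, y=1.610005:
  k1 = f(0.130000, 1.610005) = 0.154882
  k2 = f(0.195000, 1.620072) = 0.233776
  y ← 1.610005 + 0.13·0.233776 = 1.640396
x=0.260000, y=1.640396:
  k1 = f(0.260000, 1.640396) = 0.315612
  k2 = f(0.325000, 1.660911) = 0.399449
  y ← 1.640396 + 0.13·0.399449 = 1.692324
y(0.39) ≈ 1.6923

1.6923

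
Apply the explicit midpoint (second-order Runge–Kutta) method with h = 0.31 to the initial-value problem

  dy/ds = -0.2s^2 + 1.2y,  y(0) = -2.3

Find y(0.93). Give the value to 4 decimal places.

Midpoint: k1 = f(s_n, y_n); k2 = f(s_n + h/2, y_n + (h/2)·k1); y_{n+1} = y_n + h·k2.
s=0.000000, y=-2.300000:
  k1 = f(0.000000, -2.300000) = -2.760000
  k2 = f(0.155000, -2.727800) = -3.278165
  y ← -2.300000 + 0.31·(-3.278165) = -3.316231
s=0.310000, y=-3.316231:
  k1 = f(0.310000, -3.316231) = -3.998697
  k2 = f(0.465000, -3.936029) = -4.766480
  y ← -3.316231 + 0.31·(-4.766480) = -4.793840
s=0.620000, y=-4.793840:
  k1 = f(0.620000, -4.793840) = -5.829488
  k2 = f(0.775000, -5.697411) = -6.957018
  y ← -4.793840 + 0.31·(-6.957018) = -6.950515
y(0.93) ≈ -6.9505

-6.9505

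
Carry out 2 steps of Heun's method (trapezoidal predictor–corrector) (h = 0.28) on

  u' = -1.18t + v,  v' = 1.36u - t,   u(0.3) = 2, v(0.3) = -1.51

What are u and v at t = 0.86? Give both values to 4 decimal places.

Heun on (u,v): k1 = f(t_n, state_n); k2 = f(t_n + h, state_n + h·k1); state_{n+1} = state_n + (h/2)·(k1 + k2).
0.300000: (2.000000, -1.510000)
  k1 = (-1.864000, 2.420000)
  predictor → (1.478080, -0.832400)
  k2 = (-1.516800, 1.430189)
  → (1.526688, -0.970974)
0.580000: (1.526688, -0.970974)
  k1 = (-1.655374, 1.496296)
  predictor → (1.063183, -0.552011)
  k2 = (-1.566811, 0.585929)
  → (1.075582, -0.679462)
(u(0.86), v(0.86)) ≈ (1.0756, -0.6795)

1.0756, -0.6795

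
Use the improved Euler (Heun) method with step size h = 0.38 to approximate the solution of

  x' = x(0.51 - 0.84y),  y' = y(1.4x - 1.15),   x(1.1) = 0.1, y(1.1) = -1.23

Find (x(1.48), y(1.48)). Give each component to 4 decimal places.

Heun on (x,y): k1 = f(t_n, state_n); k2 = f(t_n + h, state_n + h·k1); state_{n+1} = state_n + (h/2)·(k1 + k2).
1.100000: (0.100000, -1.230000)
  k1 = (0.154320, 1.242300)
  predictor → (0.158642, -0.757926)
  k2 = (0.181908, 0.703281)
  → (0.163883, -0.860340)
(x(1.48), y(1.48)) ≈ (0.1639, -0.8603)

0.1639, -0.8603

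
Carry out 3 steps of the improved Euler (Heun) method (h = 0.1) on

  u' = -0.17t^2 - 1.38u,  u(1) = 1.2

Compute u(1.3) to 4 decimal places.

0.7377

Heun: k1 = f(t_n, u_n); k2 = f(t_n + h, u_n + h·k1); u_{n+1} = u_n + (h/2)·(k1 + k2).
t=1.000000, u=1.200000:
  k1 = f(1.000000, 1.200000) = -1.826000
  k2 = f(1.100000, 1.017400) = -1.609712
  u ← 1.200000 + (0.1/2)·(-1.826000 + (-1.609712)) = 1.028214
t=1.100000, u=1.028214:
  k1 = f(1.100000, 1.028214) = -1.624636
  k2 = f(1.200000, 0.865751) = -1.439536
  u ← 1.028214 + (0.1/2)·(-1.624636 + (-1.439536)) = 0.875006
t=1.200000, u=0.875006:
  k1 = f(1.200000, 0.875006) = -1.452308
  k2 = f(1.300000, 0.729775) = -1.294389
  u ← 0.875006 + (0.1/2)·(-1.452308 + (-1.294389)) = 0.737671
u(1.3) ≈ 0.7377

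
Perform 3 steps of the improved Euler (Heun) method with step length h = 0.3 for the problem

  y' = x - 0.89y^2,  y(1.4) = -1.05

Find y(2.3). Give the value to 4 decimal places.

Heun: k1 = f(x_n, y_n); k2 = f(x_n + h, y_n + h·k1); y_{n+1} = y_n + (h/2)·(k1 + k2).
x=1.400000, y=-1.050000:
  k1 = f(1.400000, -1.050000) = 0.418775
  k2 = f(1.700000, -0.924368) = 0.939535
  y ← -1.050000 + (0.3/2)·(0.418775 + 0.939535) = -0.846254
x=1.700000, y=-0.846254:
  k1 = f(1.700000, -0.846254) = 1.062631
  k2 = f(2.000000, -0.527464) = 1.752386
  y ← -0.846254 + (0.3/2)·(1.062631 + 1.752386) = -0.424001
x=2.000000, y=-0.424001:
  k1 = f(2.000000, -0.424001) = 1.839999
  k2 = f(2.300000, 0.127999) = 2.285419
  y ← -0.424001 + (0.3/2)·(1.839999 + 2.285419) = 0.194812
y(2.3) ≈ 0.1948

0.1948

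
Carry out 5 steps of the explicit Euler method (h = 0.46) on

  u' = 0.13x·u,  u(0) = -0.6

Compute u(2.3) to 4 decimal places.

Euler: u_{n+1} = u_n + h·f(x_n, u_n).
x=0.000000, u=-0.600000: f=0.000000 → u ← -0.600000 + 0.46·0.000000 = -0.600000
x=0.460000, u=-0.600000: f=-0.035880 → u ← -0.600000 + 0.46·(-0.035880) = -0.616505
x=0.920000, u=-0.616505: f=-0.073734 → u ← -0.616505 + 0.46·(-0.073734) = -0.650422
x=1.380000, u=-0.650422: f=-0.116686 → u ← -0.650422 + 0.46·(-0.116686) = -0.704098
x=1.840000, u=-0.704098: f=-0.168420 → u ← -0.704098 + 0.46·(-0.168420) = -0.781571
u(2.3) ≈ -0.7816

-0.7816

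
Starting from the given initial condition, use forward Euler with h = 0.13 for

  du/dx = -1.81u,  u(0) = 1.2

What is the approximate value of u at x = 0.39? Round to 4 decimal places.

Euler: u_{n+1} = u_n + h·f(x_n, u_n).
x=0.000000, u=1.200000: f=-2.172000 → u ← 1.200000 + 0.13·(-2.172000) = 0.917640
x=0.130000, u=0.917640: f=-1.660928 → u ← 0.917640 + 0.13·(-1.660928) = 0.701719
x=0.260000, u=0.701719: f=-1.270112 → u ← 0.701719 + 0.13·(-1.270112) = 0.536605
u(0.39) ≈ 0.5366

0.5366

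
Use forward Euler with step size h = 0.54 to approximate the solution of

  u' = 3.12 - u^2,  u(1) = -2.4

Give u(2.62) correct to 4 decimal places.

-62.8333

Euler: u_{n+1} = u_n + h·f(t_n, u_n).
t=1.000000, u=-2.400000: f=-2.640000 → u ← -2.400000 + 0.54·(-2.640000) = -3.825600
t=1.540000, u=-3.825600: f=-11.515215 → u ← -3.825600 + 0.54·(-11.515215) = -10.043816
t=2.080000, u=-10.043816: f=-97.758246 → u ← -10.043816 + 0.54·(-97.758246) = -62.833269
u(2.62) ≈ -62.8333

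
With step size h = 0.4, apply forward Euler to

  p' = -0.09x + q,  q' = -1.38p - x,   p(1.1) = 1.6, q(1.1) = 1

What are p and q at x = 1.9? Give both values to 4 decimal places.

Euler on (p,q): p_{n+1} = p_n + h·p', q_{n+1} = q_n + h·q'.
1.100000: (1.600000, 1.000000); f=(0.901000, -3.308000) → (1.960400, -0.323200)
1.500000: (1.960400, -0.323200); f=(-0.458200, -4.205352) → (1.777120, -2.005341)
(p(1.9), q(1.9)) ≈ (1.7771, -2.0053)

1.7771, -2.0053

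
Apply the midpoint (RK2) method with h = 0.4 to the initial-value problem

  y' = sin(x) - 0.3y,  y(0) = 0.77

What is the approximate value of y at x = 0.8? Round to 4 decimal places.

Midpoint: k1 = f(x_n, y_n); k2 = f(x_n + h/2, y_n + (h/2)·k1); y_{n+1} = y_n + h·k2.
x=0.000000, y=0.770000:
  k1 = f(0.000000, 0.770000) = -0.231000
  k2 = f(0.200000, 0.723800) = -0.018471
  y ← 0.770000 + 0.4·(-0.018471) = 0.762612
x=0.400000, y=0.762612:
  k1 = f(0.400000, 0.762612) = 0.160635
  k2 = f(0.600000, 0.794739) = 0.326221
  y ← 0.762612 + 0.4·0.326221 = 0.893100
y(0.8) ≈ 0.8931

0.8931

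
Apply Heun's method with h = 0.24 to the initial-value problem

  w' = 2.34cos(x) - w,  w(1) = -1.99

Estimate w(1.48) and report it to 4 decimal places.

Heun: k1 = f(x_n, w_n); k2 = f(x_n + h, w_n + h·k1); w_{n+1} = w_n + (h/2)·(k1 + k2).
x=1.000000, w=-1.990000:
  k1 = f(1.000000, -1.990000) = 3.254307
  k2 = f(1.240000, -1.208966) = 1.968990
  w ← -1.990000 + (0.24/2)·(3.254307 + 1.968990) = -1.363204
x=1.240000, w=-1.363204:
  k1 = f(1.240000, -1.363204) = 2.123228
  k2 = f(1.480000, -0.853630) = 1.065801
  w ← -1.363204 + (0.24/2)·(2.123228 + 1.065801) = -0.980521
w(1.48) ≈ -0.9805

-0.9805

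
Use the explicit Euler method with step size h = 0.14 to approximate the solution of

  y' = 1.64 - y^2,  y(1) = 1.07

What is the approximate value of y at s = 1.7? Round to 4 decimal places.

Euler: y_{n+1} = y_n + h·f(s_n, y_n).
s=1.000000, y=1.070000: f=0.495100 → y ← 1.070000 + 0.14·0.495100 = 1.139314
s=1.140000, y=1.139314: f=0.341964 → y ← 1.139314 + 0.14·0.341964 = 1.187189
s=1.280000, y=1.187189: f=0.230583 → y ← 1.187189 + 0.14·0.230583 = 1.219470
s=1.420000, y=1.219470: f=0.152892 → y ← 1.219470 + 0.14·0.152892 = 1.240875
s=1.560000, y=1.240875: f=0.100228 → y ← 1.240875 + 0.14·0.100228 = 1.254907
y(1.7) ≈ 1.2549

1.2549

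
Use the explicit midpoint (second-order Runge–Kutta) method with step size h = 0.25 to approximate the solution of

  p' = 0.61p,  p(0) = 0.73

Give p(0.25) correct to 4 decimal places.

Midpoint: k1 = f(t_n, p_n); k2 = f(t_n + h/2, p_n + (h/2)·k1); p_{n+1} = p_n + h·k2.
t=0.000000, p=0.730000:
  k1 = f(0.000000, 0.730000) = 0.445300
  k2 = f(0.125000, 0.785662) = 0.479254
  p ← 0.730000 + 0.25·0.479254 = 0.849814
p(0.25) ≈ 0.8498

0.8498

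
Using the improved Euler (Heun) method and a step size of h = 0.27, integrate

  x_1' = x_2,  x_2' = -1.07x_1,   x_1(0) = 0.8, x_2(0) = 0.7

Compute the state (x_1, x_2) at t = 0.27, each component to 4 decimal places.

0.9578, 0.4416

Heun on (x_1,x_2): k1 = f(t_n, state_n); k2 = f(t_n + h, state_n + h·k1); state_{n+1} = state_n + (h/2)·(k1 + k2).
0.000000: (0.800000, 0.700000)
  k1 = (0.700000, -0.856000)
  predictor → (0.989000, 0.468880)
  k2 = (0.468880, -1.058230)
  → (0.957799, 0.441579)
(x_1(0.27), x_2(0.27)) ≈ (0.9578, 0.4416)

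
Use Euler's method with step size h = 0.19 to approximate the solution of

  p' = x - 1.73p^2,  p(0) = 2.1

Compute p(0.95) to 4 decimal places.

0.5887

Euler: p_{n+1} = p_n + h·f(x_n, p_n).
x=0.000000, p=2.100000: f=-7.629300 → p ← 2.100000 + 0.19·(-7.629300) = 0.650433
x=0.190000, p=0.650433: f=-0.541899 → p ← 0.650433 + 0.19·(-0.541899) = 0.547472
x=0.380000, p=0.547472: f=-0.138526 → p ← 0.547472 + 0.19·(-0.138526) = 0.521152
x=0.570000, p=0.521152: f=0.100132 → p ← 0.521152 + 0.19·0.100132 = 0.540177
x=0.760000, p=0.540177: f=0.255200 → p ← 0.540177 + 0.19·0.255200 = 0.588666
p(0.95) ≈ 0.5887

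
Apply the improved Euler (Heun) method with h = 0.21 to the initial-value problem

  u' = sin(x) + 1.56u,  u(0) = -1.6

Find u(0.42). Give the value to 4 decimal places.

-2.9505

Heun: k1 = f(x_n, u_n); k2 = f(x_n + h, u_n + h·k1); u_{n+1} = u_n + (h/2)·(k1 + k2).
x=0.000000, u=-1.600000:
  k1 = f(0.000000, -1.600000) = -2.496000
  k2 = f(0.210000, -2.124160) = -3.105230
  u ← -1.600000 + (0.21/2)·(-2.496000 + (-3.105230)) = -2.188129
x=0.210000, u=-2.188129:
  k1 = f(0.210000, -2.188129) = -3.205022
  k2 = f(0.420000, -2.861184) = -4.055686
  u ← -2.188129 + (0.21/2)·(-3.205022 + (-4.055686)) = -2.950503
u(0.42) ≈ -2.9505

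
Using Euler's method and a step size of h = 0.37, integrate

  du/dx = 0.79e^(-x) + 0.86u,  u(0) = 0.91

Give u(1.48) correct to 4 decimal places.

4.0482

Euler: u_{n+1} = u_n + h·f(x_n, u_n).
x=0.000000, u=0.910000: f=1.572600 → u ← 0.910000 + 0.37·1.572600 = 1.491862
x=0.370000, u=1.491862: f=1.828681 → u ← 1.491862 + 0.37·1.828681 = 2.168474
x=0.740000, u=2.168474: f=2.241808 → u ← 2.168474 + 0.37·2.241808 = 2.997943
x=1.110000, u=2.997943: f=2.838583 → u ← 2.997943 + 0.37·2.838583 = 4.048219
u(1.48) ≈ 4.0482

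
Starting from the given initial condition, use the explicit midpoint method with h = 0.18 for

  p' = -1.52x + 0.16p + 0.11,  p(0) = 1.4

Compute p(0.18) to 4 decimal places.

1.4364

Midpoint: k1 = f(x_n, p_n); k2 = f(x_n + h/2, p_n + (h/2)·k1); p_{n+1} = p_n + h·k2.
x=0.000000, p=1.400000:
  k1 = f(0.000000, 1.400000) = 0.334000
  k2 = f(0.090000, 1.430060) = 0.202010
  p ← 1.400000 + 0.18·0.202010 = 1.436362
p(0.18) ≈ 1.4364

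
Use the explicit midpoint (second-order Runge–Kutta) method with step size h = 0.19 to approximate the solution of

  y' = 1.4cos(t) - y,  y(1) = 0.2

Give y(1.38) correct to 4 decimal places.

Midpoint: k1 = f(t_n, y_n); k2 = f(t_n + h/2, y_n + (h/2)·k1); y_{n+1} = y_n + h·k2.
t=1.000000, y=0.200000:
  k1 = f(1.000000, 0.200000) = 0.556423
  k2 = f(1.095000, 0.252860) = 0.388405
  y ← 0.200000 + 0.19·0.388405 = 0.273797
t=1.190000, y=0.273797:
  k1 = f(1.190000, 0.273797) = 0.246527
  k2 = f(1.285000, 0.297217) = 0.097473
  y ← 0.273797 + 0.19·0.097473 = 0.292317
y(1.38) ≈ 0.2923

0.2923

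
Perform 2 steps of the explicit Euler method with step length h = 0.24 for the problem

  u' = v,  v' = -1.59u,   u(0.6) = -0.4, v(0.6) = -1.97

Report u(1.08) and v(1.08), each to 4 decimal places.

Euler on (u,v): u_{n+1} = u_n + h·u', v_{n+1} = v_n + h·v'.
0.600000: (-0.400000, -1.970000); f=(-1.970000, 0.636000) → (-0.872800, -1.817360)
0.840000: (-0.872800, -1.817360); f=(-1.817360, 1.387752) → (-1.308966, -1.484300)
(u(1.08), v(1.08)) ≈ (-1.3090, -1.4843)

-1.3090, -1.4843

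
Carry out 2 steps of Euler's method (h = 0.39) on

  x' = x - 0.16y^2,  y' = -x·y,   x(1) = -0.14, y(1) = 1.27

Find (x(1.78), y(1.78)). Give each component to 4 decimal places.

-0.5223, 1.4936

Euler on (x,y): x_{n+1} = x_n + h·x', y_{n+1} = y_n + h·y'.
1.000000: (-0.140000, 1.270000); f=(-0.398064, 0.177800) → (-0.295245, 1.339342)
1.390000: (-0.295245, 1.339342); f=(-0.582259, 0.395434) → (-0.522326, 1.493561)
(x(1.78), y(1.78)) ≈ (-0.5223, 1.4936)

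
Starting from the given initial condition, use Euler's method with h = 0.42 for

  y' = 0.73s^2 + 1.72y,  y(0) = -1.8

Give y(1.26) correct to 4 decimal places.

Euler: y_{n+1} = y_n + h·f(s_n, y_n).
s=0.000000, y=-1.800000: f=-3.096000 → y ← -1.800000 + 0.42·(-3.096000) = -3.100320
s=0.420000, y=-3.100320: f=-5.203778 → y ← -3.100320 + 0.42·(-5.203778) = -5.285907
s=0.840000, y=-5.285907: f=-8.576672 → y ← -5.285907 + 0.42·(-8.576672) = -8.888109
y(1.26) ≈ -8.8881

-8.8881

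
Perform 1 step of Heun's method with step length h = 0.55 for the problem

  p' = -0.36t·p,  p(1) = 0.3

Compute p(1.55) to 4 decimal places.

Heun: k1 = f(t_n, p_n); k2 = f(t_n + h, p_n + h·k1); p_{n+1} = p_n + (h/2)·(k1 + k2).
t=1.000000, p=0.300000:
  k1 = f(1.000000, 0.300000) = -0.108000
  k2 = f(1.550000, 0.240600) = -0.134255
  p ← 0.300000 + (0.55/2)·(-0.108000 + (-0.134255)) = 0.233380
p(1.55) ≈ 0.2334

0.2334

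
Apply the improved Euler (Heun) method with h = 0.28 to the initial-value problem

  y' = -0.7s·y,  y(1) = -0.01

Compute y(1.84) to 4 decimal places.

-0.0044

Heun: k1 = f(s_n, y_n); k2 = f(s_n + h, y_n + h·k1); y_{n+1} = y_n + (h/2)·(k1 + k2).
s=1.000000, y=-0.010000:
  k1 = f(1.000000, -0.010000) = 0.007000
  k2 = f(1.280000, -0.008040) = 0.007204
  y ← -0.010000 + (0.28/2)·(0.007000 + 0.007204) = -0.008011
s=1.280000, y=-0.008011:
  k1 = f(1.280000, -0.008011) = 0.007178
  k2 = f(1.560000, -0.006002) = 0.006554
  y ← -0.008011 + (0.28/2)·(0.007178 + 0.006554) = -0.006089
s=1.560000, y=-0.006089:
  k1 = f(1.560000, -0.006089) = 0.006649
  k2 = f(1.840000, -0.004227) = 0.005445
  y ← -0.006089 + (0.28/2)·(0.006649 + 0.005445) = -0.004396
y(1.84) ≈ -0.0044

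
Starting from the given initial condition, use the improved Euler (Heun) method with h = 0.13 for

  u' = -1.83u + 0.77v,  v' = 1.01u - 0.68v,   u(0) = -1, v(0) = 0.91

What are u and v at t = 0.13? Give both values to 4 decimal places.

-0.7207, 0.7292

Heun on (u,v): k1 = f(t_n, state_n); k2 = f(t_n + h, state_n + h·k1); state_{n+1} = state_n + (h/2)·(k1 + k2).
0.000000: (-1.000000, 0.910000)
  k1 = (2.530700, -1.628800)
  predictor → (-0.671009, 0.698256)
  k2 = (1.765604, -1.152533)
  → (-0.720740, 0.729213)
(u(0.13), v(0.13)) ≈ (-0.7207, 0.7292)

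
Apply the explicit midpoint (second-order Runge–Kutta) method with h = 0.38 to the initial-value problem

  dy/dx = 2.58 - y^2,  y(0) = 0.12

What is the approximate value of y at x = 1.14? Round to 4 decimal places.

Midpoint: k1 = f(x_n, y_n); k2 = f(x_n + h/2, y_n + (h/2)·k1); y_{n+1} = y_n + h·k2.
x=0.000000, y=0.120000:
  k1 = f(0.000000, 0.120000) = 2.565600
  k2 = f(0.190000, 0.607464) = 2.210987
  y ← 0.120000 + 0.38·2.210987 = 0.960175
x=0.380000, y=0.960175:
  k1 = f(0.380000, 0.960175) = 1.658063
  k2 = f(0.570000, 1.275207) = 0.953846
  y ← 0.960175 + 0.38·0.953846 = 1.322637
x=0.760000, y=1.322637:
  k1 = f(0.760000, 1.322637) = 0.830632
  k2 = f(0.950000, 1.480457) = 0.388247
  y ← 1.322637 + 0.38·0.388247 = 1.470171
y(1.14) ≈ 1.4702

1.4702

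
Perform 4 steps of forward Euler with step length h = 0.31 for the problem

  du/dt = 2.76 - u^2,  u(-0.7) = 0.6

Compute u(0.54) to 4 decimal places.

1.6613

Euler: u_{n+1} = u_n + h·f(t_n, u_n).
t=-0.700000, u=0.600000: f=2.400000 → u ← 0.600000 + 0.31·2.400000 = 1.344000
t=-0.390000, u=1.344000: f=0.953664 → u ← 1.344000 + 0.31·0.953664 = 1.639636
t=-0.080000, u=1.639636: f=0.071594 → u ← 1.639636 + 0.31·0.071594 = 1.661830
t=0.230000, u=1.661830: f=-0.001679 → u ← 1.661830 + 0.31·(-0.001679) = 1.661310
u(0.54) ≈ 1.6613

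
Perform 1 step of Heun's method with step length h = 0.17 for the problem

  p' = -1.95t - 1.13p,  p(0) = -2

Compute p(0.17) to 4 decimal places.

Heun: k1 = f(t_n, p_n); k2 = f(t_n + h, p_n + h·k1); p_{n+1} = p_n + (h/2)·(k1 + k2).
t=0.000000, p=-2.000000:
  k1 = f(0.000000, -2.000000) = 2.260000
  k2 = f(0.170000, -1.615800) = 1.494354
  p ← -2.000000 + (0.17/2)·(2.260000 + 1.494354) = -1.680880
p(0.17) ≈ -1.6809

-1.6809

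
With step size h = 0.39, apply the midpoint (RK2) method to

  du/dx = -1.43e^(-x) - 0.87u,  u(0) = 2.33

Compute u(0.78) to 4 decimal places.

0.6938

Midpoint: k1 = f(x_n, u_n); k2 = f(x_n + h/2, u_n + (h/2)·k1); u_{n+1} = u_n + h·k2.
x=0.000000, u=2.330000:
  k1 = f(0.000000, 2.330000) = -3.457100
  k2 = f(0.195000, 1.655865) = -2.617257
  u ← 2.330000 + 0.39·(-2.617257) = 1.309270
x=0.390000, u=1.309270:
  k1 = f(0.390000, 1.309270) = -2.107256
  k2 = f(0.585000, 0.898355) = -1.578230
  u ← 1.309270 + 0.39·(-1.578230) = 0.693760
u(0.78) ≈ 0.6938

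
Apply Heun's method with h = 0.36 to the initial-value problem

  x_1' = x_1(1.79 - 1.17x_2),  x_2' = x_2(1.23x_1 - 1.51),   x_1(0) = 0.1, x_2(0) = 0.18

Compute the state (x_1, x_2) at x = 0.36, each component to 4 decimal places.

Heun on (x_1,x_2): k1 = f(x_n, state_n); k2 = f(x_n + h, state_n + h·k1); state_{n+1} = state_n + (h/2)·(k1 + k2).
0.000000: (0.100000, 0.180000)
  k1 = (0.157940, -0.249660)
  predictor → (0.156858, 0.090122)
  k2 = (0.264237, -0.118697)
  → (0.175992, 0.113696)
(x_1(0.36), x_2(0.36)) ≈ (0.1760, 0.1137)

0.1760, 0.1137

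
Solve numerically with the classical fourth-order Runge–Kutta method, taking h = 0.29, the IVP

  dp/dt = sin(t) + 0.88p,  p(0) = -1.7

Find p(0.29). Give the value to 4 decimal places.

RK4: k1 = f(t_n, p_n); k2 = f(t_n + h/2, p_n + (h/2)·k1); k3 = f(t_n + h/2, p_n + (h/2)·k2); k4 = f(t_n + h, p_n + h·k3); p_{n+1} = p_n + (h/6)·(k1 + 2k2 + 2k3 + k4).
t=0.000000, p=-1.700000:
  k1 = f(0.000000, -1.700000) = -1.496000
  k2 = f(0.145000, -1.916920) = -1.542397
  k3 = f(0.145000, -1.923648) = -1.548317
  k4 = f(0.290000, -2.149012) = -1.605178
  p ← -1.700000 + (0.29/6)·(k1 + 2k2 + 2k3 + k4) = -2.148659
p(0.29) ≈ -2.1487

-2.1487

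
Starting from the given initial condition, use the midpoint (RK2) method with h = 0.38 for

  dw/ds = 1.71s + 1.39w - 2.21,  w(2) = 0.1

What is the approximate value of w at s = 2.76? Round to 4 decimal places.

2.4702

Midpoint: k1 = f(s_n, w_n); k2 = f(s_n + h/2, w_n + (h/2)·k1); w_{n+1} = w_n + h·k2.
s=2.000000, w=0.100000:
  k1 = f(2.000000, 0.100000) = 1.349000
  k2 = f(2.190000, 0.356310) = 2.030171
  w ← 0.100000 + 0.38·2.030171 = 0.871465
s=2.380000, w=0.871465:
  k1 = f(2.380000, 0.871465) = 3.071136
  k2 = f(2.570000, 1.454981) = 4.207123
  w ← 0.871465 + 0.38·4.207123 = 2.470172
w(2.76) ≈ 2.4702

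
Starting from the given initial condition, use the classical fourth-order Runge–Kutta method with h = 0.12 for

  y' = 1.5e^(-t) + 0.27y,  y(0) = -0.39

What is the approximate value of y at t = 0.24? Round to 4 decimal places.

-0.0850

RK4: k1 = f(t_n, y_n); k2 = f(t_n + h/2, y_n + (h/2)·k1); k3 = f(t_n + h/2, y_n + (h/2)·k2); k4 = f(t_n + h, y_n + h·k3); y_{n+1} = y_n + (h/6)·(k1 + 2k2 + 2k3 + k4).
t=0.000000, y=-0.390000:
  k1 = f(0.000000, -0.390000) = 1.394700
  k2 = f(0.060000, -0.306318) = 1.329941
  k3 = f(0.060000, -0.310204) = 1.328892
  k4 = f(0.120000, -0.230533) = 1.268137
  y ← -0.390000 + (0.12/6)·(k1 + 2k2 + 2k3 + k4) = -0.230390
t=0.120000, y=-0.230390:
  k1 = f(0.120000, -0.230390) = 1.268175
  k2 = f(0.180000, -0.154299) = 1.211244
  k3 = f(0.180000, -0.157715) = 1.210322
  k4 = f(0.240000, -0.085151) = 1.156951
  y ← -0.230390 + (0.12/6)·(k1 + 2k2 + 2k3 + k4) = -0.085025
y(0.24) ≈ -0.0850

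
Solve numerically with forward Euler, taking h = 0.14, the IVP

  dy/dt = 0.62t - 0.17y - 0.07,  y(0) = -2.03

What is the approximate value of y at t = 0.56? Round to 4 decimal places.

-1.8096

Euler: y_{n+1} = y_n + h·f(t_n, y_n).
t=0.000000, y=-2.030000: f=0.275100 → y ← -2.030000 + 0.14·0.275100 = -1.991486
t=0.140000, y=-1.991486: f=0.355353 → y ← -1.991486 + 0.14·0.355353 = -1.941737
t=0.280000, y=-1.941737: f=0.433695 → y ← -1.941737 + 0.14·0.433695 = -1.881019
t=0.420000, y=-1.881019: f=0.510173 → y ← -1.881019 + 0.14·0.510173 = -1.809595
y(0.56) ≈ -1.8096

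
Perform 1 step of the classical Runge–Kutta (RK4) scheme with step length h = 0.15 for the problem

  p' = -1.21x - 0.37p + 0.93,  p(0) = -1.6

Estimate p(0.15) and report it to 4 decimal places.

RK4: k1 = f(x_n, p_n); k2 = f(x_n + h/2, p_n + (h/2)·k1); k3 = f(x_n + h/2, p_n + (h/2)·k2); k4 = f(x_n + h, p_n + h·k3); p_{n+1} = p_n + (h/6)·(k1 + 2k2 + 2k3 + k4).
x=0.000000, p=-1.600000:
  k1 = f(0.000000, -1.600000) = 1.522000
  k2 = f(0.075000, -1.485850) = 1.389015
  k3 = f(0.075000, -1.495824) = 1.392705
  k4 = f(0.150000, -1.391094) = 1.263205
  p ← -1.600000 + (0.15/6)·(k1 + 2k2 + 2k3 + k4) = -1.391284
p(0.15) ≈ -1.3913

-1.3913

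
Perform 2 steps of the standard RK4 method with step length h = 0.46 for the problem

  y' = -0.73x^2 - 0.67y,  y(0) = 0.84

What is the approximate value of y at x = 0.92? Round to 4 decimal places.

RK4: k1 = f(x_n, y_n); k2 = f(x_n + h/2, y_n + (h/2)·k1); k3 = f(x_n + h/2, y_n + (h/2)·k2); k4 = f(x_n + h, y_n + h·k3); y_{n+1} = y_n + (h/6)·(k1 + 2k2 + 2k3 + k4).
x=0.000000, y=0.840000:
  k1 = f(0.000000, 0.840000) = -0.562800
  k2 = f(0.230000, 0.710556) = -0.514690
  k3 = f(0.230000, 0.721621) = -0.522103
  k4 = f(0.460000, 0.599832) = -0.556356
  y ← 0.840000 + (0.46/6)·(k1 + 2k2 + 2k3 + k4) = 0.595223
x=0.460000, y=0.595223:
  k1 = f(0.460000, 0.595223) = -0.553268
  k2 = f(0.690000, 0.467972) = -0.661094
  k3 = f(0.690000, 0.443172) = -0.644478
  k4 = f(0.920000, 0.298763) = -0.818043
  y ← 0.595223 + (0.46/6)·(k1 + 2k2 + 2k3 + k4) = 0.289902
y(0.92) ≈ 0.2899

0.2899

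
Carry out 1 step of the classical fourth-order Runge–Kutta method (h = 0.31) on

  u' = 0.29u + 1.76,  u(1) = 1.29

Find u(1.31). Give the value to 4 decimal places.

1.9822

RK4: k1 = f(t_n, u_n); k2 = f(t_n + h/2, u_n + (h/2)·k1); k3 = f(t_n + h/2, u_n + (h/2)·k2); k4 = f(t_n + h, u_n + h·k3); u_{n+1} = u_n + (h/6)·(k1 + 2k2 + 2k3 + k4).
t=1.000000, u=1.290000:
  k1 = f(1.000000, 1.290000) = 2.134100
  k2 = f(1.155000, 1.620785) = 2.230028
  k3 = f(1.155000, 1.635654) = 2.234340
  k4 = f(1.310000, 1.982645) = 2.334967
  u ← 1.290000 + (0.31/6)·(k1 + 2k2 + 2k3 + k4) = 1.982220
u(1.31) ≈ 1.9822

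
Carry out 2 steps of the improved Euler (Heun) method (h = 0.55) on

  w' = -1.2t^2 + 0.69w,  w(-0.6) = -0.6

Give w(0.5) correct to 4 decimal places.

Heun: k1 = f(t_n, w_n); k2 = f(t_n + h, w_n + h·k1); w_{n+1} = w_n + (h/2)·(k1 + k2).
t=-0.600000, w=-0.600000:
  k1 = f(-0.600000, -0.600000) = -0.846000
  k2 = f(-0.050000, -1.065300) = -0.738057
  w ← -0.600000 + (0.55/2)·(-0.846000 + (-0.738057)) = -1.035616
t=-0.050000, w=-1.035616:
  k1 = f(-0.050000, -1.035616) = -0.717575
  k2 = f(0.500000, -1.430282) = -1.286894
  w ← -1.035616 + (0.55/2)·(-0.717575 + (-1.286894)) = -1.586845
w(0.5) ≈ -1.5868

-1.5868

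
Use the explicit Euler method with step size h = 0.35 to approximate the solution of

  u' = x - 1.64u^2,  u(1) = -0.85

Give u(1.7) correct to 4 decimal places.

-0.9225

Euler: u_{n+1} = u_n + h·f(x_n, u_n).
x=1.000000, u=-0.850000: f=-0.184900 → u ← -0.850000 + 0.35·(-0.184900) = -0.914715
x=1.350000, u=-0.914715: f=-0.022194 → u ← -0.914715 + 0.35·(-0.022194) = -0.922483
u(1.7) ≈ -0.9225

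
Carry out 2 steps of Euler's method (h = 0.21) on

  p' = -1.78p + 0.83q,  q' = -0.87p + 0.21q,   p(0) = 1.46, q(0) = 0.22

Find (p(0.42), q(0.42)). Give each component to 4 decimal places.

0.5901, -0.2127

Euler on (p,q): p_{n+1} = p_n + h·p', q_{n+1} = q_n + h·q'.
0.000000: (1.460000, 0.220000); f=(-2.416200, -1.224000) → (0.952598, -0.037040)
0.210000: (0.952598, -0.037040); f=(-1.726368, -0.836539) → (0.590061, -0.212713)
(p(0.42), q(0.42)) ≈ (0.5901, -0.2127)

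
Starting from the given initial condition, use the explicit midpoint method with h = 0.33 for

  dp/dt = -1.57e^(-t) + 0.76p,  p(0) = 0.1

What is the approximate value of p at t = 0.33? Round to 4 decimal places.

Midpoint: k1 = f(t_n, p_n); k2 = f(t_n + h/2, p_n + (h/2)·k1); p_{n+1} = p_n + h·k2.
t=0.000000, p=0.100000:
  k1 = f(0.000000, 0.100000) = -1.494000
  k2 = f(0.165000, -0.146510) = -1.442541
  p ← 0.100000 + 0.33·(-1.442541) = -0.376038
p(0.33) ≈ -0.3760

-0.3760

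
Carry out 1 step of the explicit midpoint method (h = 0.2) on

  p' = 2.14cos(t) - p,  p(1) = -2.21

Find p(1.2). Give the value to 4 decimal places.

Midpoint: k1 = f(t_n, p_n); k2 = f(t_n + h/2, p_n + (h/2)·k1); p_{n+1} = p_n + h·k2.
t=1.000000, p=-2.210000:
  k1 = f(1.000000, -2.210000) = 3.366247
  k2 = f(1.100000, -1.873375) = 2.844071
  p ← -2.210000 + 0.2·2.844071 = -1.641186
p(1.2) ≈ -1.6412

-1.6412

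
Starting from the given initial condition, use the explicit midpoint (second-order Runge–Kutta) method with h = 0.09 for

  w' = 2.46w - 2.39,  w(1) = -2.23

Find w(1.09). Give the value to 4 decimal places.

Midpoint: k1 = f(s_n, w_n); k2 = f(s_n + h/2, w_n + (h/2)·k1); w_{n+1} = w_n + h·k2.
s=1.000000, w=-2.230000:
  k1 = f(1.000000, -2.230000) = -7.875800
  k2 = f(1.045000, -2.584411) = -8.747651
  w ← -2.230000 + 0.09·(-8.747651) = -3.017289
w(1.09) ≈ -3.0173

-3.0173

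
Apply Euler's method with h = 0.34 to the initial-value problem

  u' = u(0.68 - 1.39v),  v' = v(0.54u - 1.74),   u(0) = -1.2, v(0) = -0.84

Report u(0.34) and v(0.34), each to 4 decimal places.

-1.9538, -0.1580

Euler on (u,v): u_{n+1} = u_n + h·u', v_{n+1} = v_n + h·v'.
0.000000: (-1.200000, -0.840000); f=(-2.217120, 2.005920) → (-1.953821, -0.157987)
(u(0.34), v(0.34)) ≈ (-1.9538, -0.1580)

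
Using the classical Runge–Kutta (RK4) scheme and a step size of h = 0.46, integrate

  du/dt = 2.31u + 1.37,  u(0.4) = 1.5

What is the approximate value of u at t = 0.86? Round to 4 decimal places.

5.4355

RK4: k1 = f(t_n, u_n); k2 = f(t_n + h/2, u_n + (h/2)·k1); k3 = f(t_n + h/2, u_n + (h/2)·k2); k4 = f(t_n + h, u_n + h·k3); u_{n+1} = u_n + (h/6)·(k1 + 2k2 + 2k3 + k4).
t=0.400000, u=1.500000:
  k1 = f(0.400000, 1.500000) = 4.835000
  k2 = f(0.630000, 2.612050) = 7.403836
  k3 = f(0.630000, 3.202882) = 8.768658
  k4 = f(0.860000, 5.533583) = 14.152576
  u ← 1.500000 + (0.46/6)·(k1 + 2k2 + 2k3 + k4) = 5.435496
u(0.86) ≈ 5.4355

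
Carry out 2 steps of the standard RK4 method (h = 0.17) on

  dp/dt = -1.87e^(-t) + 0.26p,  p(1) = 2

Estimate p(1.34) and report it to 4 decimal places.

RK4: k1 = f(t_n, p_n); k2 = f(t_n + h/2, p_n + (h/2)·k1); k3 = f(t_n + h/2, p_n + (h/2)·k2); k4 = f(t_n + h, p_n + h·k3); p_{n+1} = p_n + (h/6)·(k1 + 2k2 + 2k3 + k4).
t=1.000000, p=2.000000:
  k1 = f(1.000000, 2.000000) = -0.167935
  k2 = f(1.085000, 1.985726) = -0.115588
  k3 = f(1.085000, 1.990175) = -0.114431
  k4 = f(1.170000, 1.980547) = -0.065444
  p ← 2.000000 + (0.17/6)·(k1 + 2k2 + 2k3 + k4) = 1.980353
t=1.170000, p=1.980353:
  k1 = f(1.170000, 1.980353) = -0.065494
  k2 = f(1.255000, 1.974786) = -0.019647
  k3 = f(1.255000, 1.978683) = -0.018634
  k4 = f(1.340000, 1.977185) = 0.024417
  p ← 1.980353 + (0.17/6)·(k1 + 2k2 + 2k3 + k4) = 1.977020
p(1.34) ≈ 1.9770

1.9770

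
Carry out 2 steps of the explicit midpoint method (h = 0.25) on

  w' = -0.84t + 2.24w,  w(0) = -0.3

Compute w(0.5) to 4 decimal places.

-1.0227

Midpoint: k1 = f(t_n, w_n); k2 = f(t_n + h/2, w_n + (h/2)·k1); w_{n+1} = w_n + h·k2.
t=0.000000, w=-0.300000:
  k1 = f(0.000000, -0.300000) = -0.672000
  k2 = f(0.125000, -0.384000) = -0.965160
  w ← -0.300000 + 0.25·(-0.965160) = -0.541290
t=0.250000, w=-0.541290:
  k1 = f(0.250000, -0.541290) = -1.422490
  k2 = f(0.375000, -0.719101) = -1.925787
  w ← -0.541290 + 0.25·(-1.925787) = -1.022737
w(0.5) ≈ -1.0227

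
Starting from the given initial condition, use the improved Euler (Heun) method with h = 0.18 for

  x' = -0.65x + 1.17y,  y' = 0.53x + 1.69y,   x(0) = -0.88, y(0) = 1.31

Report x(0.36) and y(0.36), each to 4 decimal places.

Heun on (x,y): k1 = f(s_n, state_n); k2 = f(s_n + h, state_n + h·k1); state_{n+1} = state_n + (h/2)·(k1 + k2).
0.000000: (-0.880000, 1.310000)
  k1 = (2.104700, 1.747500)
  predictor → (-0.501154, 1.624550)
  k2 = (2.226474, 2.479878)
  → (-0.490194, 1.690464)
0.180000: (-0.490194, 1.690464)
  k1 = (2.296469, 2.597081)
  predictor → (-0.076830, 2.157939)
  k2 = (2.574728, 3.606196)
  → (-0.051787, 2.248759)
(x(0.36), y(0.36)) ≈ (-0.0518, 2.2488)

-0.0518, 2.2488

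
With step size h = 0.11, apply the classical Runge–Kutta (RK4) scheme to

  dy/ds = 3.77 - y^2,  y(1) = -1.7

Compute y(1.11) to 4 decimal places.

-1.5831

RK4: k1 = f(s_n, y_n); k2 = f(s_n + h/2, y_n + (h/2)·k1); k3 = f(s_n + h/2, y_n + (h/2)·k2); k4 = f(s_n + h, y_n + h·k3); y_{n+1} = y_n + (h/6)·(k1 + 2k2 + 2k3 + k4).
s=1.000000, y=-1.700000:
  k1 = f(1.000000, -1.700000) = 0.880000
  k2 = f(1.055000, -1.651600) = 1.042217
  k3 = f(1.055000, -1.642678) = 1.071609
  k4 = f(1.110000, -1.582123) = 1.266887
  y ← -1.700000 + (0.11/6)·(k1 + 2k2 + 2k3 + k4) = -1.583133
y(1.11) ≈ -1.5831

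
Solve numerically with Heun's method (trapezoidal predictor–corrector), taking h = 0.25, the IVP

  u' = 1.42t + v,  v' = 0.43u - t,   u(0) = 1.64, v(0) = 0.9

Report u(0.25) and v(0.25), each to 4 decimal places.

Heun on (u,v): k1 = f(t_n, state_n); k2 = f(t_n + h, state_n + h·k1); state_{n+1} = state_n + (h/2)·(k1 + k2).
0.000000: (1.640000, 0.900000)
  k1 = (0.900000, 0.705200)
  predictor → (1.865000, 1.076300)
  k2 = (1.431300, 0.551950)
  → (1.931412, 1.057144)
(u(0.25), v(0.25)) ≈ (1.9314, 1.0571)

1.9314, 1.0571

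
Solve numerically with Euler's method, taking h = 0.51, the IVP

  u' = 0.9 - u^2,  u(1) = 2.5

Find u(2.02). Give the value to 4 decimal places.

Euler: u_{n+1} = u_n + h·f(s_n, u_n).
s=1.000000, u=2.500000: f=-5.350000 → u ← 2.500000 + 0.51·(-5.350000) = -0.228500
s=1.510000, u=-0.228500: f=0.847788 → u ← -0.228500 + 0.51·0.847788 = 0.203872
u(2.02) ≈ 0.2039

0.2039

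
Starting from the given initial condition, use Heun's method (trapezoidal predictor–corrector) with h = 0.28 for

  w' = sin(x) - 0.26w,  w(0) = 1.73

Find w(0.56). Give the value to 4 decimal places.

1.6420

Heun: k1 = f(x_n, w_n); k2 = f(x_n + h, w_n + h·k1); w_{n+1} = w_n + (h/2)·(k1 + k2).
x=0.000000, w=1.730000:
  k1 = f(0.000000, 1.730000) = -0.449800
  k2 = f(0.280000, 1.604056) = -0.140699
  w ← 1.730000 + (0.28/2)·(-0.449800 + (-0.140699)) = 1.647330
x=0.280000, w=1.647330:
  k1 = f(0.280000, 1.647330) = -0.151950
  k2 = f(0.560000, 1.604784) = 0.113942
  w ← 1.647330 + (0.28/2)·(-0.151950 + 0.113942) = 1.642009
w(0.56) ≈ 1.6420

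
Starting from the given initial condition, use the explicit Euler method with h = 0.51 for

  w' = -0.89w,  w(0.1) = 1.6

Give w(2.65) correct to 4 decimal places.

0.0777

Euler: w_{n+1} = w_n + h·f(s_n, w_n).
s=0.100000, w=1.600000: f=-1.424000 → w ← 1.600000 + 0.51·(-1.424000) = 0.873760
s=0.610000, w=0.873760: f=-0.777646 → w ← 0.873760 + 0.51·(-0.777646) = 0.477160
s=1.120000, w=0.477160: f=-0.424673 → w ← 0.477160 + 0.51·(-0.424673) = 0.260577
s=1.630000, w=0.260577: f=-0.231914 → w ← 0.260577 + 0.51·(-0.231914) = 0.142301
s=2.140000, w=0.142301: f=-0.126648 → w ← 0.142301 + 0.51·(-0.126648) = 0.077711
w(2.65) ≈ 0.0777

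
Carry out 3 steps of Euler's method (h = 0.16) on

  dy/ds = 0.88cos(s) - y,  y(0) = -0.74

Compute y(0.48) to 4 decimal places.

Euler: y_{n+1} = y_n + h·f(s_n, y_n).
s=0.000000, y=-0.740000: f=1.620000 → y ← -0.740000 + 0.16·1.620000 = -0.480800
s=0.160000, y=-0.480800: f=1.349560 → y ← -0.480800 + 0.16·1.349560 = -0.264870
s=0.320000, y=-0.264870: f=1.100198 → y ← -0.264870 + 0.16·1.100198 = -0.088839
y(0.48) ≈ -0.0888

-0.0888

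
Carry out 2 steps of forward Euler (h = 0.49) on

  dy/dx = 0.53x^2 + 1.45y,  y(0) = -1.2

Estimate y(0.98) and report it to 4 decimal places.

Euler: y_{n+1} = y_n + h·f(x_n, y_n).
x=0.000000, y=-1.200000: f=-1.740000 → y ← -1.200000 + 0.49·(-1.740000) = -2.052600
x=0.490000, y=-2.052600: f=-2.849017 → y ← -2.052600 + 0.49·(-2.849017) = -3.448618
y(0.98) ≈ -3.4486

-3.4486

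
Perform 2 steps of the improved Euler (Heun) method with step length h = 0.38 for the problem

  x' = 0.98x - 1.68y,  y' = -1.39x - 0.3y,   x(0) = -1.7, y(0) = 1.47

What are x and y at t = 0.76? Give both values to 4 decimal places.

Heun on (x,y): k1 = f(t_n, state_n); k2 = f(t_n + h, state_n + h·k1); state_{n+1} = state_n + (h/2)·(k1 + k2).
0.000000: (-1.700000, 1.470000)
  k1 = (-4.135600, 1.922000)
  predictor → (-3.271528, 2.200360)
  k2 = (-6.902702, 3.887316)
  → (-3.797277, 2.573770)
0.380000: (-3.797277, 2.573770)
  k1 = (-8.045266, 4.506085)
  predictor → (-6.854478, 4.286082)
  k2 = (-13.918007, 8.241900)
  → (-7.970299, 4.995887)
(x(0.76), y(0.76)) ≈ (-7.9703, 4.9959)

-7.9703, 4.9959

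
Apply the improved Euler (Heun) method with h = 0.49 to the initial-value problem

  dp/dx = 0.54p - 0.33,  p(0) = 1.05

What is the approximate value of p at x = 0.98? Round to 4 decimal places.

1.3524

Heun: k1 = f(x_n, p_n); k2 = f(x_n + h, p_n + h·k1); p_{n+1} = p_n + (h/2)·(k1 + k2).
x=0.000000, p=1.050000:
  k1 = f(0.000000, 1.050000) = 0.237000
  k2 = f(0.490000, 1.166130) = 0.299710
  p ← 1.050000 + (0.49/2)·(0.237000 + 0.299710) = 1.181494
x=0.490000, p=1.181494:
  k1 = f(0.490000, 1.181494) = 0.308007
  k2 = f(0.980000, 1.332417) = 0.389505
  p ← 1.181494 + (0.49/2)·(0.308007 + 0.389505) = 1.352384
p(0.98) ≈ 1.3524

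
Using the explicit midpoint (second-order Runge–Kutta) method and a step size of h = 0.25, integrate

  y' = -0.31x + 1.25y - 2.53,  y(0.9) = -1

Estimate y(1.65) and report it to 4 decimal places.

-6.0611

Midpoint: k1 = f(x_n, y_n); k2 = f(x_n + h/2, y_n + (h/2)·k1); y_{n+1} = y_n + h·k2.
x=0.900000, y=-1.000000:
  k1 = f(0.900000, -1.000000) = -4.059000
  k2 = f(1.025000, -1.507375) = -4.731969
  y ← -1.000000 + 0.25·(-4.731969) = -2.182992
x=1.150000, y=-2.182992:
  k1 = f(1.150000, -2.182992) = -5.615240
  k2 = f(1.275000, -2.884897) = -6.531372
  y ← -2.182992 + 0.25·(-6.531372) = -3.815835
x=1.400000, y=-3.815835:
  k1 = f(1.400000, -3.815835) = -7.733794
  k2 = f(1.525000, -4.782559) = -8.980949
  y ← -3.815835 + 0.25·(-8.980949) = -6.061072
y(1.65) ≈ -6.0611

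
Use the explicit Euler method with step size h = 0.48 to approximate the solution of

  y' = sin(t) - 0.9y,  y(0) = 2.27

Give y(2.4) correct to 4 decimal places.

Euler: y_{n+1} = y_n + h·f(t_n, y_n).
t=0.000000, y=2.270000: f=-2.043000 → y ← 2.270000 + 0.48·(-2.043000) = 1.289360
t=0.480000, y=1.289360: f=-0.698645 → y ← 1.289360 + 0.48·(-0.698645) = 0.954010
t=0.960000, y=0.954010: f=-0.039418 → y ← 0.954010 + 0.48·(-0.039418) = 0.935090
t=1.440000, y=0.935090: f=0.149877 → y ← 0.935090 + 0.48·0.149877 = 1.007031
t=1.920000, y=1.007031: f=0.033318 → y ← 1.007031 + 0.48·0.033318 = 1.023023
y(2.4) ≈ 1.0230

1.0230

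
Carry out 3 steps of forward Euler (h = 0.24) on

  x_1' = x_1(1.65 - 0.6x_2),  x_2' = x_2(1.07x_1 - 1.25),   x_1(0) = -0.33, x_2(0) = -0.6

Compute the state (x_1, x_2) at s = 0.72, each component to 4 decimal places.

-1.0113, -0.1098

Euler on (x_1,x_2): x_1_{n+1} = x_1_n + h·x_1', x_2_{n+1} = x_2_n + h·x_2'.
0.000000: (-0.330000, -0.600000); f=(-0.663300, 0.961860) → (-0.489192, -0.369154)
0.240000: (-0.489192, -0.369154); f=(-0.915519, 0.654670) → (-0.708917, -0.212033)
0.480000: (-0.708917, -0.212033); f=(-1.259900, 0.425876) → (-1.011293, -0.109822)
(x_1(0.72), x_2(0.72)) ≈ (-1.0113, -0.1098)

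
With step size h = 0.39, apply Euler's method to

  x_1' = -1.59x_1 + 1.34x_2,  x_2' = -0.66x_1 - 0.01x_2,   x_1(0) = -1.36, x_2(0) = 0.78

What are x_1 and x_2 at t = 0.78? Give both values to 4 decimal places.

Euler on (x_1,x_2): x_1_{n+1} = x_1_n + h·x_1', x_2_{n+1} = x_2_n + h·x_2'.
0.000000: (-1.360000, 0.780000); f=(3.207600, 0.889800) → (-0.109036, 1.127022)
0.390000: (-0.109036, 1.127022); f=(1.683577, 0.060694) → (0.547559, 1.150692)
(x_1(0.78), x_2(0.78)) ≈ (0.5476, 1.1507)

0.5476, 1.1507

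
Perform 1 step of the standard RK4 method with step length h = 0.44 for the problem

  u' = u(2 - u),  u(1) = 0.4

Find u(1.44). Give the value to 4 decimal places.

RK4: k1 = f(t_n, u_n); k2 = f(t_n + h/2, u_n + (h/2)·k1); k3 = f(t_n + h/2, u_n + (h/2)·k2); k4 = f(t_n + h, u_n + h·k3); u_{n+1} = u_n + (h/6)·(k1 + 2k2 + 2k3 + k4).
t=1.000000, u=0.400000:
  k1 = f(1.000000, 0.400000) = 0.640000
  k2 = f(1.220000, 0.540800) = 0.789135
  k3 = f(1.220000, 0.573610) = 0.818191
  k4 = f(1.440000, 0.760004) = 0.942402
  u ← 0.400000 + (0.44/6)·(k1 + 2k2 + 2k3 + k4) = 0.751784
u(1.44) ≈ 0.7518

0.7518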